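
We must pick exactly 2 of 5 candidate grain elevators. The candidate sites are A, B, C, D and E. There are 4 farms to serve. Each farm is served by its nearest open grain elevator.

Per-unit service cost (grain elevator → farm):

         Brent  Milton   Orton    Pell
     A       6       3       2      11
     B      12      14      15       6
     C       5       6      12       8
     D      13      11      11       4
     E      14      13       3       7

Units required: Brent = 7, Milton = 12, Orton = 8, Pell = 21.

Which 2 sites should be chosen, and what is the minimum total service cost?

With exactly 2 open, each farm uses its cheapest among the chosen.
{A, D}: Brent→A 6·7=42, Milton→A 3·12=36, Orton→A 2·8=16, Pell→D 4·21=84. Service cost 178.
{A, B}: service cost 220
{A, E}: service cost 241
Among all 10 size-2 choices, {A, D} is lowest.

Choose A and D; total service cost 178.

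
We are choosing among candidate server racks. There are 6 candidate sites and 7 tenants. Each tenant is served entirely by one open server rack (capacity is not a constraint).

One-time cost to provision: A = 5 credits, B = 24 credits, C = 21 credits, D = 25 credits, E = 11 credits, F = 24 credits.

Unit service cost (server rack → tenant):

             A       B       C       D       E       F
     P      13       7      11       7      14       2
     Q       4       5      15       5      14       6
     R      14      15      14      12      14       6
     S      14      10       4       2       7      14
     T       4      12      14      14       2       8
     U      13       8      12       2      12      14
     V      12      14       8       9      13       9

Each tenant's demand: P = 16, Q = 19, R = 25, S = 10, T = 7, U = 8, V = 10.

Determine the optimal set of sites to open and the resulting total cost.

For any fixed open set, each tenant goes to its cheapest open site; total = fixed + service.
{A, D, E, F}: P→F 2·16=32, Q→A 4·19=76, R→F 6·25=150, S→D 2·10=20, T→E 2·7=14, U→D 2·8=16, V→D 9·10=90. Service 398; fixed 65; total 463.
{A, D, F}: P→F 2·16=32, Q→A 4·19=76, R→F 6·25=150, S→D 2·10=20, T→A 4·7=28, U→D 2·8=16, V→D 9·10=90. Service 412; fixed 54; total 466.
{A, C, D, E, F}: service 388 + fixed 86 = 474
{A, B, C, D, E, F}: P→F 2·16=32, Q→A 4·19=76, R→F 6·25=150, S→D 2·10=20, T→E 2·7=14, U→D 2·8=16, V→C 8·10=80. Service 388; fixed 110; total 498.
No other subset beats 463.

Open A, D, E and F; minimum total cost 463.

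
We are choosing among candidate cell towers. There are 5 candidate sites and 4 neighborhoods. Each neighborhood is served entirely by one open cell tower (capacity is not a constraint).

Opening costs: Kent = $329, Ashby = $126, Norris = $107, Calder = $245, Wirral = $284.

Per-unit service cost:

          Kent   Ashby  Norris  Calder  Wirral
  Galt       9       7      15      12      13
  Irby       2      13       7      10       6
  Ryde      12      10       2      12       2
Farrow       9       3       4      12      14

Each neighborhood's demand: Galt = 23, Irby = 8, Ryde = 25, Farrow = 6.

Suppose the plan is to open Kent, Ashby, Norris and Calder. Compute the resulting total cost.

Each neighborhood is assigned to its cheapest site among the open ones.
{Kent, Ashby, Norris, Calder}: Galt→Ashby 7·23=161, Irby→Kent 2·8=16, Ryde→Norris 2·25=50, Farrow→Ashby 3·6=18. Service 245; fixed 807; total 1052.

Total cost: 1052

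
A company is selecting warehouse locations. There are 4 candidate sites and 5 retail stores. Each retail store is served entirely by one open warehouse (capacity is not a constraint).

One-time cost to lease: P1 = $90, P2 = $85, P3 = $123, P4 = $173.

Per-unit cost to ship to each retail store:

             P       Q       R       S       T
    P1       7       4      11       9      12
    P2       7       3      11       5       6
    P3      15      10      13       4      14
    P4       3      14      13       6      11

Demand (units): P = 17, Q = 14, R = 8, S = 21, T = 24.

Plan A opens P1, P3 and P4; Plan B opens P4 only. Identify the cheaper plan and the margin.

Plan A: {P1, P3, P4}: P→P4 3·17=51, Q→P1 4·14=56, R→P1 11·8=88, S→P3 4·21=84, T→P4 11·24=264. Service 543; fixed 386; total 929.
Plan B: {P4}: P→P4 3·17=51, Q→P4 14·14=196, R→P4 13·8=104, S→P4 6·21=126, T→P4 11·24=264. Service 741; fixed 173; total 914.
Difference: |929 − 914| = 15.

Plan B is cheaper by 15.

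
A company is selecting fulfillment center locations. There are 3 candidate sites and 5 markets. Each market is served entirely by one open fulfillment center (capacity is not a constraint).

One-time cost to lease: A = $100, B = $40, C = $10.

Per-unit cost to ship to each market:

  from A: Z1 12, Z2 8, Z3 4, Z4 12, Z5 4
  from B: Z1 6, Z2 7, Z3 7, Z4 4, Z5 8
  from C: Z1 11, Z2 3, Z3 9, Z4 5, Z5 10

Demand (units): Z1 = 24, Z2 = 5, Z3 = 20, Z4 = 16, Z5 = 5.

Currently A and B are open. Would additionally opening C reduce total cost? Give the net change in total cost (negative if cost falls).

Yes — net change −10 (cost falls by 10).

Current service cost with {A, B}: 343.
Adding C: each market re-picks its cheapest; new service cost 323, saving 20.
Extra fixed cost: 10. Net change = 10 − 20 = -10.
(Totals: 483 → 473.)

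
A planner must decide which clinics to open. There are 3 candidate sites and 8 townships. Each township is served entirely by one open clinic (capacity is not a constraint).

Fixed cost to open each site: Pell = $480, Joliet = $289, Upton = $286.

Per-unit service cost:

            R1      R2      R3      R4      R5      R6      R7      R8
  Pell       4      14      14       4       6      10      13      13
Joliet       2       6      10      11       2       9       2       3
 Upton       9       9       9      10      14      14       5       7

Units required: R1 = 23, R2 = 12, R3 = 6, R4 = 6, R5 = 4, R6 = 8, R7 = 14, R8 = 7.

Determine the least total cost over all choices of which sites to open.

For any fixed open set, each township goes to its cheapest open site; total = fixed + service.
{Joliet}: R1→Joliet 2·23=46, R2→Joliet 6·12=72, R3→Joliet 10·6=60, R4→Joliet 11·6=66, R5→Joliet 2·4=8, R6→Joliet 9·8=72, R7→Joliet 2·14=28, R8→Joliet 3·7=21. Service 373; fixed 289; total 662.
{Joliet, Upton}: service 361 + fixed 575 = 936
{Upton}: R1→Upton 9·23=207, R2→Upton 9·12=108, R3→Upton 9·6=54, R4→Upton 10·6=60, R5→Upton 14·4=56, R6→Upton 14·8=112, R7→Upton 5·14=70, R8→Upton 7·7=49. Service 716; fixed 286; total 1002.
{Pell, Joliet, Upton}: R1→Joliet 2·23=46, R2→Joliet 6·12=72, R3→Upton 9·6=54, R4→Pell 4·6=24, R5→Joliet 2·4=8, R6→Joliet 9·8=72, R7→Joliet 2·14=28, R8→Joliet 3·7=21. Service 325; fixed 1055; total 1380.
No other subset beats 662.

Minimum total cost: 662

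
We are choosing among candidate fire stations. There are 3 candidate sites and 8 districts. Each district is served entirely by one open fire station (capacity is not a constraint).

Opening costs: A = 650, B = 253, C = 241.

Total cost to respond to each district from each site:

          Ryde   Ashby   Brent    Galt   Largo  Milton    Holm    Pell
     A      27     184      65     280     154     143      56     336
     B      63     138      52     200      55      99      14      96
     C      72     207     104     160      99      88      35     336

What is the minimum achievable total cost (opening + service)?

For any fixed open set, each district goes to its cheapest open site; total = fixed + service.
{B}: Ryde→B 63, Ashby→B 138, Brent→B 52, Galt→B 200, Largo→B 55, Milton→B 99, Holm→B 14, Pell→B 96. Service 717; fixed 253; total 970.
{B, C}: Ryde→B 63, Ashby→B 138, Brent→B 52, Galt→C 160, Largo→B 55, Milton→C 88, Holm→B 14, Pell→B 96. Service 666; fixed 494; total 1160.
{C}: service 1101 + fixed 241 = 1342
{A, B, C}: service 630 + fixed 1144 = 1774
(All 7 nonempty subsets were checked; B only is lowest.)

Minimum total cost: 970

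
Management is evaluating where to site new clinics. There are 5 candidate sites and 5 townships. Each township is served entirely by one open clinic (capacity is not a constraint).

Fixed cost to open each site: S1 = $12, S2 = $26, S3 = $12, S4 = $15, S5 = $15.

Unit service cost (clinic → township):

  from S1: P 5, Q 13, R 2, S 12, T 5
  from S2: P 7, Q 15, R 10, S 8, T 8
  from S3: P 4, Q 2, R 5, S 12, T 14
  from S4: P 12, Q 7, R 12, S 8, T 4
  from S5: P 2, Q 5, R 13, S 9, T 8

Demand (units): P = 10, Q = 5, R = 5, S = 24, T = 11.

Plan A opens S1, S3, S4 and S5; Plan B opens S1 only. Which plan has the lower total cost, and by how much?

Plan A: {S1, S3, S4, S5}: P→S5 2·10=20, Q→S3 2·5=10, R→S1 2·5=10, S→S4 8·24=192, T→S4 4·11=44. Service 276; fixed 54; total 330.
Plan B: {S1}: P→S1 5·10=50, Q→S1 13·5=65, R→S1 2·5=10, S→S1 12·24=288, T→S1 5·11=55. Service 468; fixed 12; total 480.
Difference: |330 − 480| = 150.

Plan A is cheaper by 150.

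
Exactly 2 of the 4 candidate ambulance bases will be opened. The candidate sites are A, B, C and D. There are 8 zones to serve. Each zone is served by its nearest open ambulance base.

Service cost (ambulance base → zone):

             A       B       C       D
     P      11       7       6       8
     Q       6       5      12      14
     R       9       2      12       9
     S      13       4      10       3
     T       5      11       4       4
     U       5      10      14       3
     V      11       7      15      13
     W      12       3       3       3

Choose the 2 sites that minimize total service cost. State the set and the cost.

Choose B and D; total service cost 34.

With exactly 2 open, each zone uses its cheapest among the chosen.
{B, D}: P→B 7, Q→B 5, R→B 2, S→D 3, T→D 4, U→D 3, V→B 7, W→B 3. Service cost 34.
{A, B}: service cost 38
{B, C}: service cost 41
Among all 6 size-2 choices, {B, D} is lowest.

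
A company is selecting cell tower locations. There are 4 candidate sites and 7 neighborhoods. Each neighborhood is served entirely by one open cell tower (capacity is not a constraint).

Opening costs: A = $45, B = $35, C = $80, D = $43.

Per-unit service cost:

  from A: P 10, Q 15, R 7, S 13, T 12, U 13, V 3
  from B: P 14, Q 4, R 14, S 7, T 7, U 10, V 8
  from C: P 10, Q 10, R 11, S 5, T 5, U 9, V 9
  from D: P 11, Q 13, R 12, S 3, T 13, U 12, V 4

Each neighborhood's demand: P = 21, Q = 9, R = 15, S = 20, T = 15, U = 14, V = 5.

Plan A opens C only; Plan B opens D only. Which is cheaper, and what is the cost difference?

Plan A: {C}: P→C 10·21=210, Q→C 10·9=90, R→C 11·15=165, S→C 5·20=100, T→C 5·15=75, U→C 9·14=126, V→C 9·5=45. Service 811; fixed 80; total 891.
Plan B: {D}: P→D 11·21=231, Q→D 13·9=117, R→D 12·15=180, S→D 3·20=60, T→D 13·15=195, U→D 12·14=168, V→D 4·5=20. Service 971; fixed 43; total 1014.
Difference: |891 − 1014| = 123.

Plan A is cheaper by 123.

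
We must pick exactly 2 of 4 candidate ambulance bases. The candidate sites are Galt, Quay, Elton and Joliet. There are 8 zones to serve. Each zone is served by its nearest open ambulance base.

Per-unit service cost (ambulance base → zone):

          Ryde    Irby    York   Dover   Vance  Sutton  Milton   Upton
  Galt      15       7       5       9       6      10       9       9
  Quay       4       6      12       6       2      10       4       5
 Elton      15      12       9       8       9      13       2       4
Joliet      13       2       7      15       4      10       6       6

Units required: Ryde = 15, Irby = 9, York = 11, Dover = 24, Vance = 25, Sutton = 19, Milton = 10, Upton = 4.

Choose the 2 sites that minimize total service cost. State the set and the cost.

Choose Quay and Joliet; total service cost 599.

With exactly 2 open, each zone uses its cheapest among the chosen.
{Quay, Joliet}: Ryde→Quay 4·15=60, Irby→Joliet 2·9=18, York→Joliet 7·11=77, Dover→Quay 6·24=144, Vance→Quay 2·25=50, Sutton→Quay 10·19=190, Milton→Quay 4·10=40, Upton→Quay 5·4=20. Service cost 599.
{Galt, Quay}: service cost 613
{Quay, Elton}: service cost 633
Among all 6 size-2 choices, {Quay, Joliet} is lowest.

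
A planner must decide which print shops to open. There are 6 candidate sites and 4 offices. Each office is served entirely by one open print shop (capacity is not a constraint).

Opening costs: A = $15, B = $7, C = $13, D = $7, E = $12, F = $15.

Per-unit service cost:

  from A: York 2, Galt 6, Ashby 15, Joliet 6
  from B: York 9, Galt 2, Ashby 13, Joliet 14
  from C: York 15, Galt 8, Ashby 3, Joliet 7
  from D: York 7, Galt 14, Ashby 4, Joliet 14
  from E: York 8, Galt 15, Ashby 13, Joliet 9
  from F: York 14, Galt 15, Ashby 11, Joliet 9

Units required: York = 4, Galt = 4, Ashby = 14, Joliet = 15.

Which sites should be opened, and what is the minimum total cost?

Open A, B and C; minimum total cost 183.

For any fixed open set, each office goes to its cheapest open site; total = fixed + service.
{A, B, C}: York→A 2·4=8, Galt→B 2·4=8, Ashby→C 3·14=42, Joliet→A 6·15=90. Service 148; fixed 35; total 183.
{A, B, C, D}: service 148 + fixed 42 = 190
{A, B, D}: service 162 + fixed 29 = 191
{A, B, C, D, E, F}: York→A 2·4=8, Galt→B 2·4=8, Ashby→C 3·14=42, Joliet→A 6·15=90. Service 148; fixed 69; total 217.
No other subset beats 183.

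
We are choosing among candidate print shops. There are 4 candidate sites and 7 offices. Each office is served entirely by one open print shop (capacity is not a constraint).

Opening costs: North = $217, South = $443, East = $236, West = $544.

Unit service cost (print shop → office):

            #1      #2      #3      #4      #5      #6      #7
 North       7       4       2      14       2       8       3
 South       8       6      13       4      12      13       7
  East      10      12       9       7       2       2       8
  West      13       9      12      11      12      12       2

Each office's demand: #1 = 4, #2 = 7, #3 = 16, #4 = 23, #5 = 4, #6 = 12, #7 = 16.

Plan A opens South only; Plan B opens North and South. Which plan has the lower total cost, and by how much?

Plan A: {South}: #1→South 8·4=32, #2→South 6·7=42, #3→South 13·16=208, #4→South 4·23=92, #5→South 12·4=48, #6→South 13·12=156, #7→South 7·16=112. Service 690; fixed 443; total 1133.
Plan B: {North, South}: #1→North 7·4=28, #2→North 4·7=28, #3→North 2·16=32, #4→South 4·23=92, #5→North 2·4=8, #6→North 8·12=96, #7→North 3·16=48. Service 332; fixed 660; total 992.
Difference: |1133 − 992| = 141.

Plan B is cheaper by 141.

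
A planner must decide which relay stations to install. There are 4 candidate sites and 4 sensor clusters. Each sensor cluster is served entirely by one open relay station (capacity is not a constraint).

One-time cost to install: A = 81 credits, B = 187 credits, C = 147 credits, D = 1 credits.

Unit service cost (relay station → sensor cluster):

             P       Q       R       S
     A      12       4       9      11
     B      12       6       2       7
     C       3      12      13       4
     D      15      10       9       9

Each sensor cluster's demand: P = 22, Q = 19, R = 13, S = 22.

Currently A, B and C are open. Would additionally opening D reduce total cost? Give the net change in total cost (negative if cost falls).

Current service cost with {A, B, C}: 256.
Adding D: each sensor cluster re-picks its cheapest; new service cost 256, saving 0.
Extra fixed cost: 1. Net change = 1 − 0 = 1.
(Totals: 671 → 672.)

No — net change +1 (cost rises by 1).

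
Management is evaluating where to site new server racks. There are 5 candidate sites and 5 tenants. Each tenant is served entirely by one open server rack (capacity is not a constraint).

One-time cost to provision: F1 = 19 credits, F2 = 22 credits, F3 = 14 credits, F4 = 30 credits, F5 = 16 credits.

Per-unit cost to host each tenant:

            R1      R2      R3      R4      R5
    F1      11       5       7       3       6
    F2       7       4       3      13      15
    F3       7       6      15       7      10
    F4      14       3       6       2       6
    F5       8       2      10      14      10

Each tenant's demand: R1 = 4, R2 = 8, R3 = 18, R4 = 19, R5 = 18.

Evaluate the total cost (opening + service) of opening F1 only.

Each tenant is assigned to its cheapest site among the open ones.
{F1}: R1→F1 11·4=44, R2→F1 5·8=40, R3→F1 7·18=126, R4→F1 3·19=57, R5→F1 6·18=108. Service 375; fixed 19; total 394.

Total cost: 394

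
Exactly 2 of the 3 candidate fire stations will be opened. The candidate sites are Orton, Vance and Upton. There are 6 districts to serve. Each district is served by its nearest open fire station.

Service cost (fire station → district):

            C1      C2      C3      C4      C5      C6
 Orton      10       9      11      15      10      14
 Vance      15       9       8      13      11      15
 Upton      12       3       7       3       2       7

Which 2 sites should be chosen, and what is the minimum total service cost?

With exactly 2 open, each district uses its cheapest among the chosen.
{Orton, Upton}: C1→Orton 10, C2→Upton 3, C3→Upton 7, C4→Upton 3, C5→Upton 2, C6→Upton 7. Service cost 32.
{Vance, Upton}: service cost 34
{Orton, Vance}: service cost 64
Among all 3 size-2 choices, {Orton, Upton} is lowest.

Choose Orton and Upton; total service cost 32.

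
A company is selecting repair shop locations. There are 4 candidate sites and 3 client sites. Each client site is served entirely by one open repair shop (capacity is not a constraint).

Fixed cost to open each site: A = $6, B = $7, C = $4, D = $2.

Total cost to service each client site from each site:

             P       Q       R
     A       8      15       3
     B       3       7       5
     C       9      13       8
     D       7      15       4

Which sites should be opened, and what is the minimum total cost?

For any fixed open set, each client site goes to its cheapest open site; total = fixed + service.
{B}: P→B 3, Q→B 7, R→B 5. Service 15; fixed 7; total 22.
{B, D}: service 14 + fixed 9 = 23
{A, B}: service 13 + fixed 13 = 26
{A, B, C, D}: P→B 3, Q→B 7, R→A 3. Service 13; fixed 19; total 32.
No other subset beats 22.

Open B only; minimum total cost 22.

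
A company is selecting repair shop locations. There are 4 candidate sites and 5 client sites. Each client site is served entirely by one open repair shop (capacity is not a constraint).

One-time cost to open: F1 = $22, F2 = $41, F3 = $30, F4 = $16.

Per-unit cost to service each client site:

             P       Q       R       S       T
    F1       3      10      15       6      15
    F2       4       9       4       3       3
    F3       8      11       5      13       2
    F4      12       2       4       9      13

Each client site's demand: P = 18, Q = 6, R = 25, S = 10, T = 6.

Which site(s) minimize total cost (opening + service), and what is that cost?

Open F2 and F4; minimum total cost 289.

For any fixed open set, each client site goes to its cheapest open site; total = fixed + service.
{F2, F4}: P→F2 4·18=72, Q→F4 2·6=12, R→F2 4·25=100, S→F2 3·10=30, T→F2 3·6=18. Service 232; fixed 57; total 289.
{F1, F2, F4}: service 214 + fixed 79 = 293
{F1, F3, F4}: service 238 + fixed 68 = 306
{F1, F2, F3, F4}: P→F1 3·18=54, Q→F4 2·6=12, R→F2 4·25=100, S→F2 3·10=30, T→F3 2·6=12. Service 208; fixed 109; total 317.
No other subset beats 289.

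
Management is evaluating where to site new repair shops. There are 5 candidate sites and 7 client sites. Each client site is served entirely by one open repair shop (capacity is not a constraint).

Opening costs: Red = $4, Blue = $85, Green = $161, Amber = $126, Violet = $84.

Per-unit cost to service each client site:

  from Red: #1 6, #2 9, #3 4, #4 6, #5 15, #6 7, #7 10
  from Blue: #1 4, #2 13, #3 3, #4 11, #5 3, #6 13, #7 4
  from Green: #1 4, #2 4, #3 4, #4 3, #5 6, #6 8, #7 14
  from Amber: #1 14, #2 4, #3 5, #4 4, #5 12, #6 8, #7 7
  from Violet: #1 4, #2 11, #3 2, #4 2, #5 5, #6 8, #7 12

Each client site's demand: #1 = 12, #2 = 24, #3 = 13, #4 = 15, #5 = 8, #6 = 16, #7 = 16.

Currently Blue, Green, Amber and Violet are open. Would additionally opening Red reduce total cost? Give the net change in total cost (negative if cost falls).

Yes — net change −12 (cost falls by 12).

Current service cost with {Blue, Green, Amber, Violet}: 416.
Adding Red: each client site re-picks its cheapest; new service cost 400, saving 16.
Extra fixed cost: 4. Net change = 4 − 16 = -12.
(Totals: 872 → 860.)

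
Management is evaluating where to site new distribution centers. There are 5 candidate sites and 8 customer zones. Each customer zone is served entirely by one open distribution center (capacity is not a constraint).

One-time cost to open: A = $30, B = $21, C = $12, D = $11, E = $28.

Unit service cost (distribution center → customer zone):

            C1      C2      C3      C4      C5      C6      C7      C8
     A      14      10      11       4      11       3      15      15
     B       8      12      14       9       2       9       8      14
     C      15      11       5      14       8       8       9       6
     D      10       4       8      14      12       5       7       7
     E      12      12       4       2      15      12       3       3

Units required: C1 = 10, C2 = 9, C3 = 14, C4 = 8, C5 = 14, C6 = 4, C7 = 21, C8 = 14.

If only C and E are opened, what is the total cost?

Each customer zone is assigned to its cheapest site among the open ones.
{C, E}: C1→E 12·10=120, C2→C 11·9=99, C3→E 4·14=56, C4→E 2·8=16, C5→C 8·14=112, C6→C 8·4=32, C7→E 3·21=63, C8→E 3·14=42. Service 540; fixed 40; total 580.

Total cost: 580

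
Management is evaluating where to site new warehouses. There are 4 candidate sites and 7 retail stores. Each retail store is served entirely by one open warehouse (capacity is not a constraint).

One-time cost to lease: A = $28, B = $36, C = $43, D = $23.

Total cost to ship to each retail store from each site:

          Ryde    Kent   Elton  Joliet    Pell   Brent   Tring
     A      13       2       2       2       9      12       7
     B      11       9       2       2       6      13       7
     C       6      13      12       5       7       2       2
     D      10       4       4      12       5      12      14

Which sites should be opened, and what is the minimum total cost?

For any fixed open set, each retail store goes to its cheapest open site; total = fixed + service.
{A}: Ryde→A 13, Kent→A 2, Elton→A 2, Joliet→A 2, Pell→A 9, Brent→A 12, Tring→A 7. Service 47; fixed 28; total 75.
{D}: Ryde→D 10, Kent→D 4, Elton→D 4, Joliet→D 12, Pell→D 5, Brent→D 12, Tring→D 14. Service 61; fixed 23; total 84.
{B}: service 50 + fixed 36 = 86
{A, B, C, D}: service 21 + fixed 130 = 151
No other subset beats 75.

Open A only; minimum total cost 75.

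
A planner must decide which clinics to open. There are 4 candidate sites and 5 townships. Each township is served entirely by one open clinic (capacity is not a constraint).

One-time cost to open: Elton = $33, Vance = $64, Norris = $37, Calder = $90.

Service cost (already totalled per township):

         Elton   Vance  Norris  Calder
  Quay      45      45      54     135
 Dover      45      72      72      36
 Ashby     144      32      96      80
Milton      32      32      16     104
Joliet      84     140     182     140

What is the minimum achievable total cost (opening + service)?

Minimum total cost: 335

For any fixed open set, each township goes to its cheapest open site; total = fixed + service.
{Elton, Vance}: Quay→Elton 45, Dover→Elton 45, Ashby→Vance 32, Milton→Elton 32, Joliet→Elton 84. Service 238; fixed 97; total 335.
{Elton, Vance, Norris}: service 222 + fixed 134 = 356
{Elton, Norris}: Quay→Elton 45, Dover→Elton 45, Ashby→Norris 96, Milton→Norris 16, Joliet→Elton 84. Service 286; fixed 70; total 356.
{Elton, Vance, Norris, Calder}: service 213 + fixed 224 = 437
No other subset beats 335.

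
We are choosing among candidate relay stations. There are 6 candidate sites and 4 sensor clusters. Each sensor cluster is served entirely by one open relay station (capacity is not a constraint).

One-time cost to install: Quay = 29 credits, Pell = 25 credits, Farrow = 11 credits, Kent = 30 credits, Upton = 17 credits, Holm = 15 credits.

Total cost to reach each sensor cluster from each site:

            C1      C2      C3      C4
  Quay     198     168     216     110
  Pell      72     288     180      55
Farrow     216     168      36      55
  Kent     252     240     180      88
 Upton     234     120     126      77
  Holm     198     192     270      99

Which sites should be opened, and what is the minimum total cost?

Open Pell, Farrow and Upton; minimum total cost 336.

For any fixed open set, each sensor cluster goes to its cheapest open site; total = fixed + service.
{Pell, Farrow, Upton}: C1→Pell 72, C2→Upton 120, C3→Farrow 36, C4→Pell 55. Service 283; fixed 53; total 336.
{Pell, Farrow, Upton, Holm}: C1→Pell 72, C2→Upton 120, C3→Farrow 36, C4→Pell 55. Service 283; fixed 68; total 351.
{Quay, Pell, Farrow, Upton}: service 283 + fixed 82 = 365
{Quay, Pell, Farrow, Kent, Upton, Holm}: service 283 + fixed 127 = 410
No other subset beats 336.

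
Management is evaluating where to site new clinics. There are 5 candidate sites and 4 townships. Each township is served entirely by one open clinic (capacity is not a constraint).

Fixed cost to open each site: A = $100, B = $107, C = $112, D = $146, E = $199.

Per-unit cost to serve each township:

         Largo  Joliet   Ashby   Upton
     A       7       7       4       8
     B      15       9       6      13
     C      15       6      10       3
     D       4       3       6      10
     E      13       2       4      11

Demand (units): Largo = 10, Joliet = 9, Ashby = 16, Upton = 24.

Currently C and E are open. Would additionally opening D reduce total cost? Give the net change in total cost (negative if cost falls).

Current service cost with {C, E}: 284.
Adding D: each township re-picks its cheapest; new service cost 194, saving 90.
Extra fixed cost: 146. Net change = 146 − 90 = 56.
(Totals: 595 → 651.)

No — net change +56 (cost rises by 56).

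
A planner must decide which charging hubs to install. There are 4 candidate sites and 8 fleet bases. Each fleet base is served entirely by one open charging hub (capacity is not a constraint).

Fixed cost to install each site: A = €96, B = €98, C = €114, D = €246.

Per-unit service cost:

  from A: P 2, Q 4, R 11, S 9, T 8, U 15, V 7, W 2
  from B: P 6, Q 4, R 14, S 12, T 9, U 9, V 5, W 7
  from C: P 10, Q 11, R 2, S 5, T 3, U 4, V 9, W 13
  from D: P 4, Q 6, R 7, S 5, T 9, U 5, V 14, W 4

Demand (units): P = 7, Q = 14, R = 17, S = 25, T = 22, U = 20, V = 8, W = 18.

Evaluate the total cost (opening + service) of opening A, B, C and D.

Each fleet base is assigned to its cheapest site among the open ones.
{A, B, C, D}: P→A 2·7=14, Q→A 4·14=56, R→C 2·17=34, S→C 5·25=125, T→C 3·22=66, U→C 4·20=80, V→B 5·8=40, W→A 2·18=36. Service 451; fixed 554; total 1005.

Total cost: 1005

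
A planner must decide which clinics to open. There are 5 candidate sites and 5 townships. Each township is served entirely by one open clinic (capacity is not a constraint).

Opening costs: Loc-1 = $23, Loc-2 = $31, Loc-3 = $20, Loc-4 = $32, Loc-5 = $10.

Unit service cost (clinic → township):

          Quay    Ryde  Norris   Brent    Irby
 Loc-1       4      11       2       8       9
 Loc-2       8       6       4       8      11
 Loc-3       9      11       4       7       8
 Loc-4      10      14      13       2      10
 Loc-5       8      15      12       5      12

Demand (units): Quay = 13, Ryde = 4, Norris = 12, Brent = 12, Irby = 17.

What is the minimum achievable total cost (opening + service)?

For any fixed open set, each township goes to its cheapest open site; total = fixed + service.
{Loc-1, Loc-4}: Quay→Loc-1 4·13=52, Ryde→Loc-1 11·4=44, Norris→Loc-1 2·12=24, Brent→Loc-4 2·12=24, Irby→Loc-1 9·17=153. Service 297; fixed 55; total 352.
{Loc-1, Loc-3, Loc-4}: service 280 + fixed 75 = 355
{Loc-1, Loc-4, Loc-5}: Quay→Loc-1 4·13=52, Ryde→Loc-1 11·4=44, Norris→Loc-1 2·12=24, Brent→Loc-4 2·12=24, Irby→Loc-1 9·17=153. Service 297; fixed 65; total 362.
{Loc-1, Loc-2, Loc-3, Loc-4, Loc-5}: service 260 + fixed 116 = 376
No other subset beats 352.

Minimum total cost: 352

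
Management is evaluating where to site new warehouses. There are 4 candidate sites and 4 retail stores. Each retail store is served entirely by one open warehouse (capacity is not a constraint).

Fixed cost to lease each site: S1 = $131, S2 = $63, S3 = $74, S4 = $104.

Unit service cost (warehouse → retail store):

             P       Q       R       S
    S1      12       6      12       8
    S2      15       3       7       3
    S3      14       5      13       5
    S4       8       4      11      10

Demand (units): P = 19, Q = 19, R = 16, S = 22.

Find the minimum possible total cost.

Minimum total cost: 554

For any fixed open set, each retail store goes to its cheapest open site; total = fixed + service.
{S2, S4}: P→S4 8·19=152, Q→S2 3·19=57, R→S2 7·16=112, S→S2 3·22=66. Service 387; fixed 167; total 554.
{S2}: service 520 + fixed 63 = 583
{S2, S3, S4}: P→S4 8·19=152, Q→S2 3·19=57, R→S2 7·16=112, S→S2 3·22=66. Service 387; fixed 241; total 628.
{S1, S2, S3, S4}: service 387 + fixed 372 = 759
No other subset beats 554.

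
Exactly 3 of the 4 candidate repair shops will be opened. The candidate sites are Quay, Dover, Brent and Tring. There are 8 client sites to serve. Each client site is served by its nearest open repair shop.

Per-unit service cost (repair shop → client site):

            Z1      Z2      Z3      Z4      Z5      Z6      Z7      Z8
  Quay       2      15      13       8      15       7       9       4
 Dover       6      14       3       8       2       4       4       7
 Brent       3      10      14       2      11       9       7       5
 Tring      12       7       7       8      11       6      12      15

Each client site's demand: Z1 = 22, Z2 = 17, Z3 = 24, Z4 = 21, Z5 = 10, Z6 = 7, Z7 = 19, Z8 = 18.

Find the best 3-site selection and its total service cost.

With exactly 3 open, each client site uses its cheapest among the chosen.
{Dover, Brent, Tring}: Z1→Brent 3·22=66, Z2→Tring 7·17=119, Z3→Dover 3·24=72, Z4→Brent 2·21=42, Z5→Dover 2·10=20, Z6→Dover 4·7=28, Z7→Dover 4·19=76, Z8→Brent 5·18=90. Service cost 513.
{Quay, Dover, Brent}: service cost 524
{Quay, Dover, Tring}: service cost 599
Among all 4 size-3 choices, {Dover, Brent, Tring} is lowest.

Choose Dover, Brent and Tring; total service cost 513.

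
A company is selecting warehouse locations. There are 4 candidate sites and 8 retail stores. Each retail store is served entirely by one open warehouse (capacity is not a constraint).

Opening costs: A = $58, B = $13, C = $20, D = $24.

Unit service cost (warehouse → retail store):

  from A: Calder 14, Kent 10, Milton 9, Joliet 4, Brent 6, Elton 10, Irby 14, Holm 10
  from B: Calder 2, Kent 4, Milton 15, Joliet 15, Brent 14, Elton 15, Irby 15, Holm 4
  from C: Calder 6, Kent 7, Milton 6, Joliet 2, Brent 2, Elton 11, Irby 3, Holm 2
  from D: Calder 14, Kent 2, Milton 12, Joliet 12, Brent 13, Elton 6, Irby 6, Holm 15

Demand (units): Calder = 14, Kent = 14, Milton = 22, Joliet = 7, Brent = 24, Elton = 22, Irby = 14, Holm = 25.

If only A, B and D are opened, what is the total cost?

Total cost: 837

Each retail store is assigned to its cheapest site among the open ones.
{A, B, D}: Calder→B 2·14=28, Kent→D 2·14=28, Milton→A 9·22=198, Joliet→A 4·7=28, Brent→A 6·24=144, Elton→D 6·22=132, Irby→D 6·14=84, Holm→B 4·25=100. Service 742; fixed 95; total 837.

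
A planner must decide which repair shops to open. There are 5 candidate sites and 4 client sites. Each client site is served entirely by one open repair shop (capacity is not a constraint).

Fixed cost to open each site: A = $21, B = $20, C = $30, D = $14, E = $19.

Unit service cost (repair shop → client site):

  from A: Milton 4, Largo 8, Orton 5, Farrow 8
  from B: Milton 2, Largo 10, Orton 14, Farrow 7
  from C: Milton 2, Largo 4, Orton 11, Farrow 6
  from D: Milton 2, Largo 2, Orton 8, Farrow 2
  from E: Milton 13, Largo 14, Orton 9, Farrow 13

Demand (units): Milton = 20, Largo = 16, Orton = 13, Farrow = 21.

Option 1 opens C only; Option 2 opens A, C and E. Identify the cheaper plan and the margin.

Option 2 is cheaper by 38.

Option 1: {C}: Milton→C 2·20=40, Largo→C 4·16=64, Orton→C 11·13=143, Farrow→C 6·21=126. Service 373; fixed 30; total 403.
Option 2: {A, C, E}: Milton→C 2·20=40, Largo→C 4·16=64, Orton→A 5·13=65, Farrow→C 6·21=126. Service 295; fixed 70; total 365.
Difference: |403 − 365| = 38.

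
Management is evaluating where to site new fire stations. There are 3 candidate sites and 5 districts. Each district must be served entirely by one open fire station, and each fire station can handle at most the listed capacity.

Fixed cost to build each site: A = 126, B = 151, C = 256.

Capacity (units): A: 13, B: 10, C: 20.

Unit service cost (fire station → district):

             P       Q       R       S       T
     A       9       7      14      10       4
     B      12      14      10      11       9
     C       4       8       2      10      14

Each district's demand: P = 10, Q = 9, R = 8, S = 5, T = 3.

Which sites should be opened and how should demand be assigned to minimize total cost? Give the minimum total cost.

Minimum total cost: 719

Open {A, B, C}: P→C 4·10=40, Q→A 7·9=63, R→C 2·8=16, S→B 11·5=55, T→A 4·3=12.
Loads: A carries 12/13, B carries 5/10, C carries 18/20. Service 186; fixed 533; total 719.
Next best feasible plan costs 734.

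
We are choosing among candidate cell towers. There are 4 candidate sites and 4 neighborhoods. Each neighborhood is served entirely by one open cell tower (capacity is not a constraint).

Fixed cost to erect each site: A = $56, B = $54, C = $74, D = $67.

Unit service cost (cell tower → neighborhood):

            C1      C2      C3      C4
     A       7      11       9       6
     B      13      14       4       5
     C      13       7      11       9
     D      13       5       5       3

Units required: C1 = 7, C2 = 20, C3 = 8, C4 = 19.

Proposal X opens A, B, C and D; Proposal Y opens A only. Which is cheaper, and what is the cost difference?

Proposal X is cheaper by 22.

Proposal X: {A, B, C, D}: C1→A 7·7=49, C2→D 5·20=100, C3→B 4·8=32, C4→D 3·19=57. Service 238; fixed 251; total 489.
Proposal Y: {A}: C1→A 7·7=49, C2→A 11·20=220, C3→A 9·8=72, C4→A 6·19=114. Service 455; fixed 56; total 511.
Difference: |489 − 511| = 22.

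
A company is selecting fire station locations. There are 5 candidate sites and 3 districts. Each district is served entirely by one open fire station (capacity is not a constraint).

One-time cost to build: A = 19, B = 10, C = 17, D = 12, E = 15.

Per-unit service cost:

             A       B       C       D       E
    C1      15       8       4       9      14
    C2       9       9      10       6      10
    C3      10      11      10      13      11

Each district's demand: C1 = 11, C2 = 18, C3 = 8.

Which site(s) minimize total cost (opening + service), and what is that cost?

Open C and D; minimum total cost 261.

For any fixed open set, each district goes to its cheapest open site; total = fixed + service.
{C, D}: C1→C 4·11=44, C2→D 6·18=108, C3→C 10·8=80. Service 232; fixed 29; total 261.
{B, C, D}: service 232 + fixed 39 = 271
{C, D, E}: service 232 + fixed 44 = 276
{A, B, C, D, E}: C1→C 4·11=44, C2→D 6·18=108, C3→A 10·8=80. Service 232; fixed 73; total 305.
No other subset beats 261.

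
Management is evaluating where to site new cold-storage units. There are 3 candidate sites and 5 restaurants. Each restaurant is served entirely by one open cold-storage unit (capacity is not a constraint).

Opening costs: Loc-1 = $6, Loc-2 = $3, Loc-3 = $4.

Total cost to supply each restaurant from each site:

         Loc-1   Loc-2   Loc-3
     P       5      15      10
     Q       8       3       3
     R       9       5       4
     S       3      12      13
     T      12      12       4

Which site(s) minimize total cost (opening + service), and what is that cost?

Open Loc-1 and Loc-3; minimum total cost 29.

For any fixed open set, each restaurant goes to its cheapest open site; total = fixed + service.
{Loc-1, Loc-3}: P→Loc-1 5, Q→Loc-3 3, R→Loc-3 4, S→Loc-1 3, T→Loc-3 4. Service 19; fixed 10; total 29.
{Loc-1, Loc-2, Loc-3}: service 19 + fixed 13 = 32
{Loc-1, Loc-2}: service 28 + fixed 9 = 37
{Loc-2}: P→Loc-2 15, Q→Loc-2 3, R→Loc-2 5, S→Loc-2 12, T→Loc-2 12. Service 47; fixed 3; total 50.
No other subset beats 29.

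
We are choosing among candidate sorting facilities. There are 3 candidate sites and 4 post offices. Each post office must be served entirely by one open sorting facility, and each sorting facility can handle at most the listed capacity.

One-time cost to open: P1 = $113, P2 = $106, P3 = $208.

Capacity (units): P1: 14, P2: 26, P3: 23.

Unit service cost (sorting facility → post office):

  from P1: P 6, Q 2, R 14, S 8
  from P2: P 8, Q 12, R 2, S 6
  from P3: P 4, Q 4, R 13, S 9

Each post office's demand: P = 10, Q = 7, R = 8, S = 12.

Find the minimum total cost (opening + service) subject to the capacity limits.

Open {P2, P3}: P→P3 4·10=40, Q→P3 4·7=28, R→P2 2·8=16, S→P2 6·12=72.
Loads: P2 carries 20/26, P3 carries 17/23. Service 156; fixed 314; total 470.
Next best feasible plan costs 495.

Minimum total cost: 470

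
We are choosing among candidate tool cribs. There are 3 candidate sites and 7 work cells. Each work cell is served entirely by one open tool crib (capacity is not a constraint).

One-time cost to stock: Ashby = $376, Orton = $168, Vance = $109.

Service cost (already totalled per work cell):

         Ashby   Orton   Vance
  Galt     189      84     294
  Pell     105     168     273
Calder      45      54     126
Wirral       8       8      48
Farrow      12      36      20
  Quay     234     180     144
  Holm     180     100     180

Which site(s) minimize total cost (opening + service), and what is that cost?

For any fixed open set, each work cell goes to its cheapest open site; total = fixed + service.
{Orton}: Galt→Orton 84, Pell→Orton 168, Calder→Orton 54, Wirral→Orton 8, Farrow→Orton 36, Quay→Orton 180, Holm→Orton 100. Service 630; fixed 168; total 798.
{Orton, Vance}: Galt→Orton 84, Pell→Orton 168, Calder→Orton 54, Wirral→Orton 8, Farrow→Vance 20, Quay→Vance 144, Holm→Orton 100. Service 578; fixed 277; total 855.
{Ashby, Orton}: Galt→Orton 84, Pell→Ashby 105, Calder→Ashby 45, Wirral→Ashby 8, Farrow→Ashby 12, Quay→Orton 180, Holm→Orton 100. Service 534; fixed 544; total 1078.
{Ashby, Orton, Vance}: service 498 + fixed 653 = 1151
No other subset beats 798.

Open Orton only; minimum total cost 798.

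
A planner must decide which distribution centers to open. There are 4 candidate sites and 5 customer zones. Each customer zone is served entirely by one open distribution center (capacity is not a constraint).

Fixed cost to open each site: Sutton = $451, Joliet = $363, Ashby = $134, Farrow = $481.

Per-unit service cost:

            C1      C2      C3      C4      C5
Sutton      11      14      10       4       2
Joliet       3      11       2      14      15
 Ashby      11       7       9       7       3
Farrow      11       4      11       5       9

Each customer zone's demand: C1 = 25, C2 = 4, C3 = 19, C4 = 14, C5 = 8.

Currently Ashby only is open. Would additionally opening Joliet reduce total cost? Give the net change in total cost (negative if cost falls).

No — net change +30 (cost rises by 30).

Current service cost with {Ashby}: 596.
Adding Joliet: each customer zone re-picks its cheapest; new service cost 263, saving 333.
Extra fixed cost: 363. Net change = 363 − 333 = 30.
(Totals: 730 → 760.)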